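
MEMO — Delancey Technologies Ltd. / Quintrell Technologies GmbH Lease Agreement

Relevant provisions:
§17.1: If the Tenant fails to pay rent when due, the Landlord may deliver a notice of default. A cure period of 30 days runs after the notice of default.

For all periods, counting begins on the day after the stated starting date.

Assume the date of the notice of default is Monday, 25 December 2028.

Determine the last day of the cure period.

24 January 2029

The last day of the cure period: 30 calendar days after 25 December 2028 is 24 January 2029.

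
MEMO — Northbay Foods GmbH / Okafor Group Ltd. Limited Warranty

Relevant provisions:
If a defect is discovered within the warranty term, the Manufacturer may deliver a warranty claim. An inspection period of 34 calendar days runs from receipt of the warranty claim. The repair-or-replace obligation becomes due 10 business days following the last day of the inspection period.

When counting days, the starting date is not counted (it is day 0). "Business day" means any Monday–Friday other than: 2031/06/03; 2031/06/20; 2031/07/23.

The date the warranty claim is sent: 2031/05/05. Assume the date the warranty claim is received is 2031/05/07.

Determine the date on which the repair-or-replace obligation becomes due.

2031/06/25

Adding 34 calendar days to 2031/05/07 gives 2031/06/10, which is the last day of the inspection period.
The date on which the repair-or-replace obligation becomes due: counting 10 business days from Tuesday, 2031/06/10 (Jun 11, Jun 12, Jun 13, Jun 16, Jun 17, Jun 18, Jun 19, Jun 23, Jun 24, Jun 25, skipping weekends and the listed holiday on Jun 20) reaches Wednesday, 2031/06/25.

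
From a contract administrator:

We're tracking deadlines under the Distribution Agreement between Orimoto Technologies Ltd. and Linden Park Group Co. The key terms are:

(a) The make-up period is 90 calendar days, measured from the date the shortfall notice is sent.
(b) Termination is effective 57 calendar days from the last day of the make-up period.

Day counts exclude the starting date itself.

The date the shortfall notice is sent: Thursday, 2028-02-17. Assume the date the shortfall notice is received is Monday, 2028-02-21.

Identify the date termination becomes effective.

The last day of the make-up period: 90 calendar days after 2028-02-17 is 2028-05-17.
Adding 57 calendar days to 2028-05-17 gives 2028-07-13, which is the date termination becomes effective.

2028-07-13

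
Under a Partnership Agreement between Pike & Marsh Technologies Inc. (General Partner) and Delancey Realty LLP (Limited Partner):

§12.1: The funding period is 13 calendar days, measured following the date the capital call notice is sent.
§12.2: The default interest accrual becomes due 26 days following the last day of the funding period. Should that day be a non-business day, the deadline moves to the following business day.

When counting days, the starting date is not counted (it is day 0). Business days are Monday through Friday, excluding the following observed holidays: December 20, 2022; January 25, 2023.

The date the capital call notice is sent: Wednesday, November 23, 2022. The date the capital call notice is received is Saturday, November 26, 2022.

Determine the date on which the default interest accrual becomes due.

January 2, 2023

Adding 13 calendar days to November 23, 2022 gives December 6, 2022, which is the last day of the funding period.
The date on which the default interest accrual becomes due: 26 calendar days after December 6, 2022 is January 1, 2023. That falls on a Sunday, so it rolls to the next business day, Monday, January 2, 2023.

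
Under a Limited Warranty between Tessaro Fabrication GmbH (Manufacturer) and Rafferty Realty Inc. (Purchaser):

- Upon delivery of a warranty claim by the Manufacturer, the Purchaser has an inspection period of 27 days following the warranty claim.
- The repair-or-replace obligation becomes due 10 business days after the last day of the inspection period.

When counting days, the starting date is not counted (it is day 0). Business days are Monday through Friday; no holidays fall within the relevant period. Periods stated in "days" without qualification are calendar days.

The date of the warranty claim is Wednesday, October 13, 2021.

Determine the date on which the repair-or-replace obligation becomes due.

November 23, 2021

The last day of the inspection period: 27 calendar days after October 13, 2021 is November 9, 2021.
The date on which the repair-or-replace obligation becomes due: counting 10 business days from Tuesday, November 9, 2021 (Nov 10, Nov 11, Nov 12, Nov 15, Nov 16, Nov 17, Nov 18, Nov 19, Nov 22, Nov 23, skipping weekends) reaches Tuesday, November 23, 2021.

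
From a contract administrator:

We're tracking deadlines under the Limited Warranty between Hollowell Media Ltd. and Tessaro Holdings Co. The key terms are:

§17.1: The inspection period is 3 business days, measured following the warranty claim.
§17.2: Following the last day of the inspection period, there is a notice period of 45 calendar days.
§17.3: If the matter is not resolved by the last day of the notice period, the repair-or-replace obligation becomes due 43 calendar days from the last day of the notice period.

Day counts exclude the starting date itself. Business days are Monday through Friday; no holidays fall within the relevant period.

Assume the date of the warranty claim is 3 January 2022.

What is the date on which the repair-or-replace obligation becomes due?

4 April 2022

The last day of the inspection period: counting 3 business days from Monday, 3 January 2022 (Jan 4, Jan 5, Jan 6, skipping weekends) reaches Thursday, 6 January 2022.
Adding 45 calendar days to 6 January 2022 gives 20 February 2022, which is the last day of the notice period.
The date on which the repair-or-replace obligation becomes due: 43 calendar days after 20 February 2022 is 4 April 2022.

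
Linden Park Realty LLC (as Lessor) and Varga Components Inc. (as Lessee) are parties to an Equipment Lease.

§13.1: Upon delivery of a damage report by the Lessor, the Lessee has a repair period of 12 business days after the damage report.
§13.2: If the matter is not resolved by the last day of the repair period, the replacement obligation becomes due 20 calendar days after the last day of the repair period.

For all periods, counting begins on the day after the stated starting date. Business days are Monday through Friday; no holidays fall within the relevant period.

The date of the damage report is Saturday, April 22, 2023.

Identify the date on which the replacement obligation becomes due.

May 29, 2023

The last day of the repair period: 12 business days after Saturday, April 22, 2023, skipping weekends — Apr 24, Apr 25, Apr 26, Apr 27, …, May 5, May 8, May 9 — lands on Tuesday, May 9, 2023.
Adding 20 calendar days to May 9, 2023 gives May 29, 2023, which is the date on which the replacement obligation becomes due.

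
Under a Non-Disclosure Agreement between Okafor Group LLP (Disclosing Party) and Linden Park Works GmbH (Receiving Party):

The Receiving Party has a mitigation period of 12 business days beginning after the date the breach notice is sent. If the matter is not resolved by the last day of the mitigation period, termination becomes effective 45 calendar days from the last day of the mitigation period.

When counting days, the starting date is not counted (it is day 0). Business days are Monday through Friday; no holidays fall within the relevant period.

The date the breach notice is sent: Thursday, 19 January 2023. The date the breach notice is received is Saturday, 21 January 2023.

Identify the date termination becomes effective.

From Thursday, 19 January 2023, 12 business days (Jan 20, Jan 23, Jan 24, Jan 25, …, Feb 2, Feb 3, Feb 6, skipping weekends) brings us to Monday, 6 February 2023, which is the last day of the mitigation period.
Adding 45 calendar days to 6 February 2023 gives 23 March 2023, which is the date termination becomes effective.

23 March 2023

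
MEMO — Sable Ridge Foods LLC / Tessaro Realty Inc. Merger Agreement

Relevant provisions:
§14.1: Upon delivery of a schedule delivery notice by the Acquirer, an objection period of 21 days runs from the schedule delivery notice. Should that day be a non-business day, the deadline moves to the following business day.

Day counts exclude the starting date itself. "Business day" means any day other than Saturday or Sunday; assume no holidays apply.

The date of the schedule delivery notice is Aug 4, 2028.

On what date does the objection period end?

Aug 25, 2028

The last day of the objection period: 21 calendar days after Aug 4, 2028 is Aug 25, 2028. Aug 25, 2028 is a Friday, so no roll-forward applies.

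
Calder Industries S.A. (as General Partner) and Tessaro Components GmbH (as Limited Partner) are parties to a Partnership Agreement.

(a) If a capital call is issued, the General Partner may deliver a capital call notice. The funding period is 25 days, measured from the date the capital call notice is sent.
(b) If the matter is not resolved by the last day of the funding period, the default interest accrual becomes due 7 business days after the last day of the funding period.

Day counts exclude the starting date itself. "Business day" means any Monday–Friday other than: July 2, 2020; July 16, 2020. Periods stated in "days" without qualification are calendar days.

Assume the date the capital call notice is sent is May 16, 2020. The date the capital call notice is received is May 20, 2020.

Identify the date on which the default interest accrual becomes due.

Adding 25 calendar days to May 16, 2020 gives June 10, 2020, which is the last day of the funding period.
The date on which the default interest accrual becomes due: counting 7 business days from Wednesday, June 10, 2020 (Jun 11, Jun 12, Jun 15, Jun 16, Jun 17, Jun 18, Jun 19, skipping weekends) reaches Friday, June 19, 2020.

June 19, 2020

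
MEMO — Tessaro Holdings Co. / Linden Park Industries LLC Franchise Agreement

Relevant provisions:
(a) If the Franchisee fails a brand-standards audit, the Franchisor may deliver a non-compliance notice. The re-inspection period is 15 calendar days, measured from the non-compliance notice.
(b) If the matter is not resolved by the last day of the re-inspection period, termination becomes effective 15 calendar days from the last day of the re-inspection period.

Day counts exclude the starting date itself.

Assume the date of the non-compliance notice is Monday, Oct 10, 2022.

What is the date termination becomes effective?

The last day of the re-inspection period: 15 calendar days after Oct 10, 2022 is Oct 25, 2022.
The date termination becomes effective: 15 calendar days after Oct 25, 2022 is Nov 9, 2022.

Nov 9, 2022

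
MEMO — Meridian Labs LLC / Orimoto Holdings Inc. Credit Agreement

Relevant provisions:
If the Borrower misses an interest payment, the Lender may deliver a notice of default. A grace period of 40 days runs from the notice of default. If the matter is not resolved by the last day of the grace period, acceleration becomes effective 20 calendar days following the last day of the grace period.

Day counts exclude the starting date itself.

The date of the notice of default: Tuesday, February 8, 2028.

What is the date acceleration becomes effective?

April 8, 2028

Adding 40 calendar days to February 8, 2028 gives March 19, 2028, which is the last day of the grace period.
The date acceleration becomes effective: 20 calendar days after March 19, 2028 is April 8, 2028.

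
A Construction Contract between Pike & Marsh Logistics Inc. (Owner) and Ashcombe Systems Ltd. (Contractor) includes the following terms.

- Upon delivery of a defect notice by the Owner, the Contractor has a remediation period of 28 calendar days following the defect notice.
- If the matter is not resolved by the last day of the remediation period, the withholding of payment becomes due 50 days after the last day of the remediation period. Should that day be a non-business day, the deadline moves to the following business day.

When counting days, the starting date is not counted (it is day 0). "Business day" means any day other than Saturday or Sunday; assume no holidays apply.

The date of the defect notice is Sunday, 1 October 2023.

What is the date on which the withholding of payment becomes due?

The last day of the remediation period: 1 October 2023 + 28 days = 29 October 2023.
The date on which the withholding of payment becomes due: 50 calendar days after 29 October 2023 is 18 December 2023. 18 December 2023 is a Monday, so no roll-forward applies.

18 December 2023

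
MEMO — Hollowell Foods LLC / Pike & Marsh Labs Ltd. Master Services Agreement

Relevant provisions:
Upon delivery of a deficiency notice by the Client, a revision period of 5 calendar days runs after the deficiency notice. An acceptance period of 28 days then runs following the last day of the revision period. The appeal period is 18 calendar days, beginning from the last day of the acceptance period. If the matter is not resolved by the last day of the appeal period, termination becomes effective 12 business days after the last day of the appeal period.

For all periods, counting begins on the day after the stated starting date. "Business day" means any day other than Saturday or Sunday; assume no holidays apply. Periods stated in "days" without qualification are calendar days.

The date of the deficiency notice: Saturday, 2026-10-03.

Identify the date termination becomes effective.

2026-12-09

The last day of the revision period: 5 calendar days after 2026-10-03 is 2026-10-08.
The last day of the acceptance period: 2026-10-08 + 28 days = 2026-11-05.
Adding 18 calendar days to 2026-11-05 gives 2026-11-23, which is the last day of the appeal period.
The date termination becomes effective: counting 12 business days from Monday, 2026-11-23 (Nov 24, Nov 25, Nov 26, Nov 27, …, Dec 7, Dec 8, Dec 9, skipping weekends) reaches Wednesday, 2026-12-09.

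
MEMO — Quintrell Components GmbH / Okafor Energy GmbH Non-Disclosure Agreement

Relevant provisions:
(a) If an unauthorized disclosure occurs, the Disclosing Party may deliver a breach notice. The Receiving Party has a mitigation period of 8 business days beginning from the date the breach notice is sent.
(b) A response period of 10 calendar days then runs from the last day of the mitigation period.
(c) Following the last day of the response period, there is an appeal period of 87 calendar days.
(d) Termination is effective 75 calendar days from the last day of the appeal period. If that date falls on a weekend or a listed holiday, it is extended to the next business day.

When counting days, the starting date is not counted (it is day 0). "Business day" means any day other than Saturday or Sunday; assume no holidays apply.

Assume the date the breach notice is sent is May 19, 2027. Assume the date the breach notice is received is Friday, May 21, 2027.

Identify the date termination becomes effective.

The last day of the mitigation period: 8 business days after Wednesday, May 19, 2027, skipping weekends — May 20, May 21, May 24, May 25, May 26, May 27, May 28, May 31 — lands on Monday, May 31, 2027.
The last day of the response period: May 31, 2027 + 10 days = Jun 10, 2027.
The last day of the appeal period: Jun 10, 2027 + 87 days = Sep 5, 2027.
The date termination becomes effective: Sep 5, 2027 + 75 days = Nov 19, 2027. Nov 19, 2027 is a Friday, so no roll-forward applies.

Nov 19, 2027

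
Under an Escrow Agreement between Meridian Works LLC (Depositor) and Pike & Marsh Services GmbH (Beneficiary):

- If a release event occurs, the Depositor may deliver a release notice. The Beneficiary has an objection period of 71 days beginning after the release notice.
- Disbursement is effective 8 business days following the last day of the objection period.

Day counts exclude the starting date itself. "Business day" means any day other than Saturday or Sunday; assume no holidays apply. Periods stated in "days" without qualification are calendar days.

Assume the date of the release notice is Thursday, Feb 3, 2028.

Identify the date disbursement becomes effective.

Adding 71 calendar days to Feb 3, 2028 gives Apr 14, 2028, which is the last day of the objection period.
From Friday, Apr 14, 2028, 8 business days (Apr 17, Apr 18, Apr 19, Apr 20, Apr 21, Apr 24, Apr 25, Apr 26, skipping weekends) brings us to Wednesday, Apr 26, 2028, which is the date disbursement becomes effective.

Apr 26, 2028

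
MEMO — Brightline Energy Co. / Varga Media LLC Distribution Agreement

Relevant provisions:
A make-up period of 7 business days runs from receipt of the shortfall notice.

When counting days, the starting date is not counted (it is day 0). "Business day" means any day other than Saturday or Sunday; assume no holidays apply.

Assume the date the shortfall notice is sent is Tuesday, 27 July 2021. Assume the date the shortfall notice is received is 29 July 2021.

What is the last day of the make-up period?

9 August 2021

The last day of the make-up period: 7 business days after Thursday, 29 July 2021, skipping weekends — Jul 30, Aug 2, Aug 3, Aug 4, Aug 5, Aug 6, Aug 9 — lands on Monday, 9 August 2021.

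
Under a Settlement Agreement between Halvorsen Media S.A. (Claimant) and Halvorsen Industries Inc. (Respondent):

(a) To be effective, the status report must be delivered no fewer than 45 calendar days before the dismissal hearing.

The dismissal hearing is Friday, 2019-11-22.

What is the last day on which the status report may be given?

Counting back 45 calendar days from 2019-11-22 gives 2019-10-08.

2019-10-08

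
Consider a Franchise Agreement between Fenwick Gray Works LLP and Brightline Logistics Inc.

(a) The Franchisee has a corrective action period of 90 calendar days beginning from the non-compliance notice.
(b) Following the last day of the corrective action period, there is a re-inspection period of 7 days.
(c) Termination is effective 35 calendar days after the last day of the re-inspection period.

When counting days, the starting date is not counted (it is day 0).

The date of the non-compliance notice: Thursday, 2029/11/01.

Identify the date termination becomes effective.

The last day of the corrective action period: 90 calendar days after 2029/11/01 is 2030/01/30.
The last day of the re-inspection period: 2030/01/30 + 7 days = 2030/02/06.
The date termination becomes effective: 2030/02/06 + 35 days = 2030/03/13.

2030/03/13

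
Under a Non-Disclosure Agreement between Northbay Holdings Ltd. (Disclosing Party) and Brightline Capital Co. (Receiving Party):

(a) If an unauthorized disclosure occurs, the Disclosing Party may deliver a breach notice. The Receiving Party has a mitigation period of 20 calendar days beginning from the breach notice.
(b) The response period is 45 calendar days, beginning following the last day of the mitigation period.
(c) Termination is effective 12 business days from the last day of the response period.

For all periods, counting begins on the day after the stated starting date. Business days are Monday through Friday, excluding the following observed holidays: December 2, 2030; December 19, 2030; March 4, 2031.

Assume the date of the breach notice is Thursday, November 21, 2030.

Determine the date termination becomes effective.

Adding 20 calendar days to November 21, 2030 gives December 11, 2030, which is the last day of the mitigation period.
The last day of the response period: December 11, 2030 + 45 days = January 25, 2031.
From Saturday, January 25, 2031, 12 business days (Jan 27, Jan 28, Jan 29, Jan 30, …, Feb 7, Feb 10, Feb 11, skipping weekends) brings us to Tuesday, February 11, 2031, which is the date termination becomes effective.

February 11, 2031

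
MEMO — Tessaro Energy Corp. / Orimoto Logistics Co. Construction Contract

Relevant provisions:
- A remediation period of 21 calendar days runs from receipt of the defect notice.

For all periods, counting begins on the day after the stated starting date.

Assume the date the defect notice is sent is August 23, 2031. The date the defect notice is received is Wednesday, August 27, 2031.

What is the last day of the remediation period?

September 17, 2031

Adding 21 calendar days to August 27, 2031 gives September 17, 2031, which is the last day of the remediation period.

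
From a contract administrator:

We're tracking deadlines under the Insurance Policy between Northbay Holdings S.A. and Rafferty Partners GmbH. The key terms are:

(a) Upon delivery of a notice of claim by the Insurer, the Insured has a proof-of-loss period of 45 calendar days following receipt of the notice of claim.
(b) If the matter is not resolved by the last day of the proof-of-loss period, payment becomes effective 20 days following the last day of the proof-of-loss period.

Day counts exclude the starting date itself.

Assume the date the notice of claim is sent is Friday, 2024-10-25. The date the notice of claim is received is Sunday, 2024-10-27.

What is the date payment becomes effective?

2024-12-31

Adding 45 calendar days to 2024-10-27 gives 2024-12-11, which is the last day of the proof-of-loss period.
The date payment becomes effective: 20 calendar days after 2024-12-11 is 2024-12-31.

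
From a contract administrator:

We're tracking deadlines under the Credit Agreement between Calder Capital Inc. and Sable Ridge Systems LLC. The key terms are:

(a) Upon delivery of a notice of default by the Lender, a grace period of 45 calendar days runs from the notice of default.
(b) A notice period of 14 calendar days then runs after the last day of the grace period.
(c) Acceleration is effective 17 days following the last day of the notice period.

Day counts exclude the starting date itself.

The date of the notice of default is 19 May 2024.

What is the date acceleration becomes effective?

Adding 45 calendar days to 19 May 2024 gives 3 July 2024, which is the last day of the grace period.
The last day of the notice period: 3 July 2024 + 14 days = 17 July 2024.
The date acceleration becomes effective: 17 calendar days after 17 July 2024 is 3 August 2024.

3 August 2024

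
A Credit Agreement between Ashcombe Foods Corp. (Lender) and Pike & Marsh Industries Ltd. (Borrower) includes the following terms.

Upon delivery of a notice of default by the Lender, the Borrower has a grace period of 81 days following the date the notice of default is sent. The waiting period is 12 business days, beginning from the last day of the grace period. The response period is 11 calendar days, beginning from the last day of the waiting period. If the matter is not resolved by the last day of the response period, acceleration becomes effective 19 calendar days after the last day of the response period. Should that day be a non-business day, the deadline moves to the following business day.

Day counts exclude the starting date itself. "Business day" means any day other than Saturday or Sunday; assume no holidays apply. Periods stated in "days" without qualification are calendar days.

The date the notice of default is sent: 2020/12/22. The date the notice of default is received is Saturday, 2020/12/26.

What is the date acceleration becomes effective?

Adding 81 calendar days to 2020/12/22 gives 2021/03/13, which is the last day of the grace period.
The last day of the waiting period: counting 12 business days from Saturday, 2021/03/13 (Mar 15, Mar 16, Mar 17, Mar 18, …, Mar 26, Mar 29, Mar 30, skipping weekends) reaches Tuesday, 2021/03/30.
Adding 11 calendar days to 2021/03/30 gives 2021/04/10, which is the last day of the response period.
Adding 19 calendar days to 2021/04/10 gives 2021/04/29, which is the date acceleration becomes effective. 2021/04/29 is a Thursday, so no roll-forward applies.

2021/04/29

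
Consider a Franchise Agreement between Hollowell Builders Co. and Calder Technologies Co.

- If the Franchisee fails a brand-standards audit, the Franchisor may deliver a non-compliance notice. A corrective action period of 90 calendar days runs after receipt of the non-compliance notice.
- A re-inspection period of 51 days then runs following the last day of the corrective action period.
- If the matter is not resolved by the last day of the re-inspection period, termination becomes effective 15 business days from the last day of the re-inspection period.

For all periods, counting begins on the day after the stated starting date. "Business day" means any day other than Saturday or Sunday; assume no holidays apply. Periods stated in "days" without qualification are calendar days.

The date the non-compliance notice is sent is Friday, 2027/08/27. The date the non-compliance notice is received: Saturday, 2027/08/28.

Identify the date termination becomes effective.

The last day of the corrective action period: 2027/08/28 + 90 days = 2027/11/26.
Adding 51 calendar days to 2027/11/26 gives 2028/01/16, which is the last day of the re-inspection period.
The date termination becomes effective: 15 business days after Sunday, 2028/01/16, skipping weekends — Jan 17, Jan 18, Jan 19, Jan 20, …, Feb 2, Feb 3, Feb 4 — lands on Friday, 2028/02/04.

2028/02/04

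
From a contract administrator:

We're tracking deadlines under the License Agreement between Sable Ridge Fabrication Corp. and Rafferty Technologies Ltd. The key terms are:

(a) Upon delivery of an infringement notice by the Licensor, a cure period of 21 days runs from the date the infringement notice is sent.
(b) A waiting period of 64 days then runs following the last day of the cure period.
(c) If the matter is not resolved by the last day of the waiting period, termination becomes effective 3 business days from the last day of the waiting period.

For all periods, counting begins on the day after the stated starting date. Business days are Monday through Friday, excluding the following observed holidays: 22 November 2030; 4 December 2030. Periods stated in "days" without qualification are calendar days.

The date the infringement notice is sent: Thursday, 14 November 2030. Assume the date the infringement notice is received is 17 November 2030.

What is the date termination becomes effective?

12 February 2031

Adding 21 calendar days to 14 November 2030 gives 5 December 2030, which is the last day of the cure period.
The last day of the waiting period: 5 December 2030 + 64 days = 7 February 2031.
The date termination becomes effective: counting 3 business days from Friday, 7 February 2031 (Feb 10, Feb 11, Feb 12, skipping weekends) reaches Wednesday, 12 February 2031.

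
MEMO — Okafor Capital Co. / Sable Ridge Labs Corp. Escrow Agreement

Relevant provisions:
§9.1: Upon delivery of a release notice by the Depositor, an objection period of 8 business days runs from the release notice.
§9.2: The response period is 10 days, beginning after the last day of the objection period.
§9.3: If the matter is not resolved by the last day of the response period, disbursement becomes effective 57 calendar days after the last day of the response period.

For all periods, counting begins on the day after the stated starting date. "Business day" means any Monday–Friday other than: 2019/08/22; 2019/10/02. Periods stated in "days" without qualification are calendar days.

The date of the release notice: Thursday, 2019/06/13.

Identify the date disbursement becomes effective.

The last day of the objection period: counting 8 business days from Thursday, 2019/06/13 (Jun 14, Jun 17, Jun 18, Jun 19, Jun 20, Jun 21, Jun 24, Jun 25, skipping weekends) reaches Tuesday, 2019/06/25.
Adding 10 calendar days to 2019/06/25 gives 2019/07/05, which is the last day of the response period.
The date disbursement becomes effective: 2019/07/05 + 57 days = 2019/08/31.

2019/08/31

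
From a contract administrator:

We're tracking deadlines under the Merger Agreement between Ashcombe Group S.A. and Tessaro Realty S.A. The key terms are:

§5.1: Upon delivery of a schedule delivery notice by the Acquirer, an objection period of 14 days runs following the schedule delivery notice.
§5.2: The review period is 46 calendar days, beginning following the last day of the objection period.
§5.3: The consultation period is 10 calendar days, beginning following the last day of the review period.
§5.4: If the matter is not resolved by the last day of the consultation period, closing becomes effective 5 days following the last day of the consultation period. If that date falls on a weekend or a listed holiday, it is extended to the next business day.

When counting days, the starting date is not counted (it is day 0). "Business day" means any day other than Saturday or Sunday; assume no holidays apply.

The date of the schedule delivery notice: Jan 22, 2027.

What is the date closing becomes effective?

The last day of the objection period: 14 calendar days after Jan 22, 2027 is Feb 5, 2027.
The last day of the review period: 46 calendar days after Feb 5, 2027 is Mar 23, 2027.
The last day of the consultation period: 10 calendar days after Mar 23, 2027 is Apr 2, 2027.
Adding 5 calendar days to Apr 2, 2027 gives Apr 7, 2027, which is the date closing becomes effective. Apr 7, 2027 is a Wednesday, so no roll-forward applies.

Apr 7, 2027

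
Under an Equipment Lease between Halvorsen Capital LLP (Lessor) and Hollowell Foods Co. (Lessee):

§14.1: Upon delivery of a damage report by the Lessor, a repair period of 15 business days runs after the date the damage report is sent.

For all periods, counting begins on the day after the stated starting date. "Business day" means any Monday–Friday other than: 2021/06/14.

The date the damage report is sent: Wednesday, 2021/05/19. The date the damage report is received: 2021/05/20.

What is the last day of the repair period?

The last day of the repair period: counting 15 business days from Wednesday, 2021/05/19 (May 20, May 21, May 24, May 25, …, Jun 7, Jun 8, Jun 9, skipping weekends) reaches Wednesday, 2021/06/09.

2021/06/09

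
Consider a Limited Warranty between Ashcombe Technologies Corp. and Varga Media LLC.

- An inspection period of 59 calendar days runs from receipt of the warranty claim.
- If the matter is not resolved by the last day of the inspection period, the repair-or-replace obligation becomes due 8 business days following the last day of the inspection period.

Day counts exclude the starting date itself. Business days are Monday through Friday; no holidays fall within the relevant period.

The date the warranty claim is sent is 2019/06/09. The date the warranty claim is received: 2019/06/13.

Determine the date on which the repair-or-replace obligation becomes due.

2019/08/21

The last day of the inspection period: 2019/06/13 + 59 days = 2019/08/11.
From Sunday, 2019/08/11, 8 business days (Aug 12, Aug 13, Aug 14, Aug 15, Aug 16, Aug 19, Aug 20, Aug 21, skipping weekends) brings us to Wednesday, 2019/08/21, which is the date on which the repair-or-replace obligation becomes due.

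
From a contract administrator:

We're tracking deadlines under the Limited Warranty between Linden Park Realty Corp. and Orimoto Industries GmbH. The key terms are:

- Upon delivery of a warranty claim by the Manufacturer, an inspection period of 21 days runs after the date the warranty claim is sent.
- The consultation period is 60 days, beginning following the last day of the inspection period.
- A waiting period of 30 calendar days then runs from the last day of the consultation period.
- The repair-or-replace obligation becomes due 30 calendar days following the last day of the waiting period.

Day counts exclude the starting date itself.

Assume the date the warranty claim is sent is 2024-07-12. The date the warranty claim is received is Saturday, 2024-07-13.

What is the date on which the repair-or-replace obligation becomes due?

Adding 21 calendar days to 2024-07-12 gives 2024-08-02, which is the last day of the inspection period.
The last day of the consultation period: 60 calendar days after 2024-08-02 is 2024-10-01.
Adding 30 calendar days to 2024-10-01 gives 2024-10-31, which is the last day of the waiting period.
The date on which the repair-or-replace obligation becomes due: 30 calendar days after 2024-10-31 is 2024-11-30.

2024-11-30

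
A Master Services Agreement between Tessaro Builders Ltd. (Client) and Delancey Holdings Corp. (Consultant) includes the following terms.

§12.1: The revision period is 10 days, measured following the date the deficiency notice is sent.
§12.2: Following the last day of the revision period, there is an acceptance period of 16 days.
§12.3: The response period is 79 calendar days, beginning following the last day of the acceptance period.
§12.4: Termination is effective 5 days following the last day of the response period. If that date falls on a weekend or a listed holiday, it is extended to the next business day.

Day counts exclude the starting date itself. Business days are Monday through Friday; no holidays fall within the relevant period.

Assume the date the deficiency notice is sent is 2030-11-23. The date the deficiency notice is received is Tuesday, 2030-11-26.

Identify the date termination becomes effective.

2031-03-13

The last day of the revision period: 2030-11-23 + 10 days = 2030-12-03.
Adding 16 calendar days to 2030-12-03 gives 2030-12-19, which is the last day of the acceptance period.
The last day of the response period: 79 calendar days after 2030-12-19 is 2031-03-08.
The date termination becomes effective: 5 calendar days after 2031-03-08 is 2031-03-13. 2031-03-13 is a Thursday, so no roll-forward applies.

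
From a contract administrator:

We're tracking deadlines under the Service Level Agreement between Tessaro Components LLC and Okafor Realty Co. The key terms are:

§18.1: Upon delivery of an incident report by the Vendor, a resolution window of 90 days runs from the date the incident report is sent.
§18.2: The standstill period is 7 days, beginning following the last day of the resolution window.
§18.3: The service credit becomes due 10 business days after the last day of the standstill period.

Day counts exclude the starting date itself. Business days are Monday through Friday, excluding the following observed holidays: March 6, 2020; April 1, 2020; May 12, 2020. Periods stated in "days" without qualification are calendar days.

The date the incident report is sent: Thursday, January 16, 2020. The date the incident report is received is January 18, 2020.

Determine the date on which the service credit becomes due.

May 6, 2020

The last day of the resolution window: 90 calendar days after January 16, 2020 is April 15, 2020.
The last day of the standstill period: 7 calendar days after April 15, 2020 is April 22, 2020.
The date on which the service credit becomes due: 10 business days after Wednesday, April 22, 2020, skipping weekends — Apr 23, Apr 24, Apr 27, Apr 28, Apr 29, Apr 30, May 1, May 4, May 5, May 6 — lands on Wednesday, May 6, 2020.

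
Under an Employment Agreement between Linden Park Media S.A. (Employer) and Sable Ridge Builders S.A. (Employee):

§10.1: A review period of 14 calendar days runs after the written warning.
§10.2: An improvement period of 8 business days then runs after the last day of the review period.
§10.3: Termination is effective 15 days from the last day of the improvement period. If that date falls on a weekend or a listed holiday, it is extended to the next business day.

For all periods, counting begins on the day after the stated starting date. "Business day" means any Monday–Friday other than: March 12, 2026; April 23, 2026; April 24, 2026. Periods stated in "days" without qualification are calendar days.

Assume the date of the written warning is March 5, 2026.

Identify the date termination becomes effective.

April 15, 2026

The last day of the review period: March 5, 2026 + 14 days = March 19, 2026.
From Thursday, March 19, 2026, 8 business days (Mar 20, Mar 23, Mar 24, Mar 25, Mar 26, Mar 27, Mar 30, Mar 31, skipping weekends) brings us to Tuesday, March 31, 2026, which is the last day of the improvement period.
Adding 15 calendar days to March 31, 2026 gives April 15, 2026, which is the date termination becomes effective. April 15, 2026 is a Wednesday and is not a listed holiday, so no roll-forward applies.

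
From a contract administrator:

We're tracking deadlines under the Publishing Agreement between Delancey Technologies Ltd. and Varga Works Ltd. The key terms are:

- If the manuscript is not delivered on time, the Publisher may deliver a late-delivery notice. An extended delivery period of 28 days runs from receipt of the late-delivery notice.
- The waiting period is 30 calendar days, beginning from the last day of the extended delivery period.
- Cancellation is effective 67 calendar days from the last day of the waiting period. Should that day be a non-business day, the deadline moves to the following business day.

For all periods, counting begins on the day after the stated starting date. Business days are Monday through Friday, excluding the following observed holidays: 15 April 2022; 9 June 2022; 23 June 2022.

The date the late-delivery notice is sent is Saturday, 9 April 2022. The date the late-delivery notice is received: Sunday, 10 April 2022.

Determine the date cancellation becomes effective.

15 August 2022

Adding 28 calendar days to 10 April 2022 gives 8 May 2022, which is the last day of the extended delivery period.
The last day of the waiting period: 30 calendar days after 8 May 2022 is 7 June 2022.
The date cancellation becomes effective: 67 calendar days after 7 June 2022 is 13 August 2022. That falls on a Saturday, so it rolls to the next business day, Monday, 15 August 2022.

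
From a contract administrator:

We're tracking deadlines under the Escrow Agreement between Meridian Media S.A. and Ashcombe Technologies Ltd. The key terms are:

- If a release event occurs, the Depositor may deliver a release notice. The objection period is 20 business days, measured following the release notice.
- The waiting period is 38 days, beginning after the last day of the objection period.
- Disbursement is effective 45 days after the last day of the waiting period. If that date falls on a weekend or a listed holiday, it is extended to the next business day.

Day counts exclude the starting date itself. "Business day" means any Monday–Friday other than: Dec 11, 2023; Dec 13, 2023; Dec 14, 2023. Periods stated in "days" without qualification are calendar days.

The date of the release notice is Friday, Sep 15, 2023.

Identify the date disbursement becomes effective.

Jan 4, 2024

From Friday, Sep 15, 2023, 20 business days (Sep 18, Sep 19, Sep 20, Sep 21, …, Oct 11, Oct 12, Oct 13, skipping weekends) brings us to Friday, Oct 13, 2023, which is the last day of the objection period.
The last day of the waiting period: 38 calendar days after Oct 13, 2023 is Nov 20, 2023.
Adding 45 calendar days to Nov 20, 2023 gives Jan 4, 2024, which is the date disbursement becomes effective. Jan 4, 2024 is a Thursday and is not a listed holiday, so no roll-forward applies.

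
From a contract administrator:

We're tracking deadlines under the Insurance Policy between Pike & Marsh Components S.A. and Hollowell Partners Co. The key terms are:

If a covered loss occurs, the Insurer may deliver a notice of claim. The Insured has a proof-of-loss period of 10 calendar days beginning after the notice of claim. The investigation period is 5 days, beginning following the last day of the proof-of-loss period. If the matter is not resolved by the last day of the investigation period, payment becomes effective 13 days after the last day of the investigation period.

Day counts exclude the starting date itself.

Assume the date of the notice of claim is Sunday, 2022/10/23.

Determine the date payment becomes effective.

2022/11/20

The last day of the proof-of-loss period: 2022/10/23 + 10 days = 2022/11/02.
Adding 5 calendar days to 2022/11/02 gives 2022/11/07, which is the last day of the investigation period.
The date payment becomes effective: 13 calendar days after 2022/11/07 is 2022/11/20.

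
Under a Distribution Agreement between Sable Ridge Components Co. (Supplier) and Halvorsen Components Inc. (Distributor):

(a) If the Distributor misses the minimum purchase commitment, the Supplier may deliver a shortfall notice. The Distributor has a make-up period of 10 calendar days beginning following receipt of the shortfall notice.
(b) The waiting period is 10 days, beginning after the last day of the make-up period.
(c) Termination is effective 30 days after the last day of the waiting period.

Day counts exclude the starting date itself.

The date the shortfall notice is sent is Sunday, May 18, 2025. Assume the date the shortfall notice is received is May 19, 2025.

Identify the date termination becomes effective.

Jul 8, 2025

The last day of the make-up period: 10 calendar days after May 19, 2025 is May 29, 2025.
Adding 10 calendar days to May 29, 2025 gives Jun 8, 2025, which is the last day of the waiting period.
The date termination becomes effective: 30 calendar days after Jun 8, 2025 is Jul 8, 2025.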